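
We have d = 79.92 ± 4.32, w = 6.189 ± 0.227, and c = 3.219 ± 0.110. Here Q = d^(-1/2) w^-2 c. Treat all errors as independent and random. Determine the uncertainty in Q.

Relative error in a monomial: (δQ/Q)² = Σ (nᵢ · δxᵢ/xᵢ)².
  (−½·δd/d)² = (-0.5×0.0541)² = 0.000730;  (-2·δw/w)² = (-2×0.0367)² = 0.00538;  (1·δc/c)² = (1×0.0342)² = 0.00117
δQ/Q = √(0.00728) = 0.0853
Q = 0.009401, so δQ = 0.0853 × 0.009401 = 0.000802.

0.000802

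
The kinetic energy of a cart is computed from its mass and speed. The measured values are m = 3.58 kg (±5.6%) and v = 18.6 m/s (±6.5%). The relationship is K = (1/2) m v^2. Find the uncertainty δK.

Since K is a product/quotient, work with relative uncertainties:
  (1·δm/m)² = (1×0.0560)² = 0.00314;  (2·δv/v)² = (2×0.0650)² = 0.0169
δK/K = √(0.0200) = 0.142
K = 619 J, so δK = 0.142 × 619 = 87.7 J.

87.7 J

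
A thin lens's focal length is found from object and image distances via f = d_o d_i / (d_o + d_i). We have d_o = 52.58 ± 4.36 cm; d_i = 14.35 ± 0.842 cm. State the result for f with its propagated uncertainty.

11.27 ± 0.557 cm

∂f/∂d_o = (d_i/(d_o+d_i))² = 0.0460;  ∂f/∂d_i = (d_o/(d_o+d_i))² = 0.617
δf = √((∂f/∂d_o · δd_o)² + (∂f/∂d_i · δd_i)²) = √(0.0402 + 0.270) = 0.557 cm
f = 11.27 cm.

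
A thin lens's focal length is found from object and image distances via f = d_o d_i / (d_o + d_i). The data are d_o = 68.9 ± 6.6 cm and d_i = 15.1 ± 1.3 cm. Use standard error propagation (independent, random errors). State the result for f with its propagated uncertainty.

12.4 ± 0.900 cm

∂f/∂d_o = (d_i/(d_o+d_i))² = 0.0323;  ∂f/∂d_i = (d_o/(d_o+d_i))² = 0.673
δf = √((∂f/∂d_o · δd_o)² + (∂f/∂d_i · δd_i)²) = √(0.0455 + 0.765) = 0.900 cm
f = 12.4 cm.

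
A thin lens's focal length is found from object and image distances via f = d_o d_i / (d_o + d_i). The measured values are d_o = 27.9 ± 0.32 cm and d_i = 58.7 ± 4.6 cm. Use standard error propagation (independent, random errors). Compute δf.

0.500 cm

∂f/∂d_o = (d_i/(d_o+d_i))² = 0.459;  ∂f/∂d_i = (d_o/(d_o+d_i))² = 0.104
δf = √((∂f/∂d_o · δd_o)² + (∂f/∂d_i · δd_i)²) = √(0.0216 + 0.228) = 0.500 cm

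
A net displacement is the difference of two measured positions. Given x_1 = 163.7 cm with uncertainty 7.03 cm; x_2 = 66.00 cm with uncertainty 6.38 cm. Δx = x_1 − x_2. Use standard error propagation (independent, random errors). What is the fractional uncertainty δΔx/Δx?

0.0972

Δx is a linear combination, so absolute uncertainties add in quadrature:
  (δx_1)² = 49.4;  (δx_2)² = 40.7
δΔx = √(90.1) = 9.49 cm
Δx = 97.70 cm, so δΔx/Δx = 9.49/97.70 = 0.0972.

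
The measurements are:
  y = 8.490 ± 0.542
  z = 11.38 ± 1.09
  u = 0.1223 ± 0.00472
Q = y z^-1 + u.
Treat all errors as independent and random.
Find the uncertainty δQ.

0.0860

Let p = y·z^-1 = 0.7460. δp/p = √((1·δy/y)² + (-1·δz/z)²) = √(0.00408 + 0.00917) = 0.115, so δp = 0.0859.
Q = p + u: δQ = √(δp² + δu²) = √(0.00737 + 2.23e-05) = 0.0860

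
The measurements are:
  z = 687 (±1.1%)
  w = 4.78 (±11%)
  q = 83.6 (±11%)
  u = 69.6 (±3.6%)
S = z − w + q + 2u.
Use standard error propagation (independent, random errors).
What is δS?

12.9

Absolute uncertainties add in quadrature for a linear combination:
  (δz)² = 57.1;  (δw)² = 0.276;  (δq)² = 84.6;  (2·δu)² = 25.1
δS = √(167) = 12.9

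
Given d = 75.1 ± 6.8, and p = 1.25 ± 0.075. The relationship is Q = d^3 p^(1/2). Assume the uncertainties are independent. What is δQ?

Products/powers → add relative errors in quadrature, weighted by exponent:
  (3·δd/d)² = (3×0.0905)² = 0.0738;  (½·δp/p)² = (0.5×0.0600)² = 0.000900
δQ/Q = √(0.0747) = 0.273
Q = 4.74e+05, so δQ = 0.273 × 4.74e+05 = 1.29e+05.

1.29e+05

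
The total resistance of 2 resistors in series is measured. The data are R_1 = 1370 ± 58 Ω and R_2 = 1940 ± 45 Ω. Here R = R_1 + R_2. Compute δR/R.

Each term contributes (cᵢ δxᵢ)² to (δR)²:
  (δR_1)² = 3360;  (δR_2)² = 2020
δR = √(5390) = 73.4 Ω
R = 3310 Ω, so δR/R = 73.4/3310 = 0.0222.

0.0222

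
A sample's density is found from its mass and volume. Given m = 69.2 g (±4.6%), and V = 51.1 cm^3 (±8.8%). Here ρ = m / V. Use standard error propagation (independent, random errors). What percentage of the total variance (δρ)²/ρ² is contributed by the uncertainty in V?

78.5%

(δρ/ρ)² = (1·δm/m)² + (-1·δV/V)²
  m term: (1×0.0460)² = 0.00212
  V term: (-1×0.0880)² = 0.00774
Total = 0.00986. Share from V = 0.00774/0.00986 = 0.785.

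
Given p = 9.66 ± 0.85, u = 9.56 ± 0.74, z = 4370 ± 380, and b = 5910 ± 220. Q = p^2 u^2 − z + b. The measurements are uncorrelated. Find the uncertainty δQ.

2050

Let w = p^2·u^2 = 8530. δw/w = √((2·δp/p)² + (2·δu/u)²) = √(0.0310 + 0.0240) = 0.234, so δw = 2000.
Q = w − z + b: δQ = √(δw² + δz² + δb²) = √(4e+06 + 1.44e+05 + 48400) = 2050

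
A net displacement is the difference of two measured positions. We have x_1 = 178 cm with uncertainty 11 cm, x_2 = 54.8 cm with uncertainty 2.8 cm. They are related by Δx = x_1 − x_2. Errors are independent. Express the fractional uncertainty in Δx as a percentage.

9.21%

Δx is a linear combination, so absolute uncertainties add in quadrature:
  (δx_1)² = 121;  (δx_2)² = 7.84
δΔx = √(129) = 11.4 cm
Δx = 123 cm, so δΔx/Δx = 11.4/123 = 0.0921.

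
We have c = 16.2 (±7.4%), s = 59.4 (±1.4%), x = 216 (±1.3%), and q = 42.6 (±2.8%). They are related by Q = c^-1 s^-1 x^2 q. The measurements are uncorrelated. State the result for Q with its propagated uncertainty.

2070 ± 174

Since Q is a product/quotient, work with relative uncertainties:
  (-1·δc/c)² = (-1×0.0740)² = 0.00548;  (-1·δs/s)² = (-1×0.0140)² = 0.000196;  (2·δx/x)² = (2×0.0130)² = 0.000676;  (1·δq/q)² = (1×0.0280)² = 0.000784
δQ/Q = √(0.00713) = 0.0845
Q = 2070, so δQ = 0.0845 × 2070 = 174.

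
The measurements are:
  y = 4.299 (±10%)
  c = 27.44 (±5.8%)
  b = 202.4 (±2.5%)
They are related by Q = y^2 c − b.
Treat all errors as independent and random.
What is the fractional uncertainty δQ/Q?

0.347

Let p = y^2·c = 507.1. δp/p = √((2·δy/y)² + (1·δc/c)²) = √(0.0400 + 0.00336) = 0.208, so δp = 106.
Q = p − b: δQ = √(δp² + δb²) = √(11200 + 25.6) = 106
Q = 304.7, so δQ/Q = 106/304.7 = 0.347.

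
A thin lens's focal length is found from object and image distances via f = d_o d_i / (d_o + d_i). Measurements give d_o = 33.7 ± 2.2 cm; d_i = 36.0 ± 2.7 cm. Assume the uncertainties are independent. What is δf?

∂f/∂d_o = (d_i/(d_o+d_i))² = 0.267;  ∂f/∂d_i = (d_o/(d_o+d_i))² = 0.234
δf = √((∂f/∂d_o · δd_o)² + (∂f/∂d_i · δd_i)²) = √(0.344 + 0.398) = 0.862 cm

0.862 cm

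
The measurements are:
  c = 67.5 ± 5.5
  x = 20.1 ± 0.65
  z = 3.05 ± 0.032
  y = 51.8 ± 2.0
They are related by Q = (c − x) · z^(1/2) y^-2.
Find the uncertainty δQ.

0.00432

Let u = c − x = 47.4. δu = √(δc² + δx²) = √(30.2 + 0.423) = 5.54, so δu/u = 0.117.
Q is then a monomial in u, z, y:
δQ/Q = √((δu/u)² + (½·δz/z)² + (-2·δy/y)²) = √(0.0137 + 2.75e-05 + 0.00596) = 0.140
Q = 0.0309, so δQ = 0.140 × 0.0309 = 0.00432.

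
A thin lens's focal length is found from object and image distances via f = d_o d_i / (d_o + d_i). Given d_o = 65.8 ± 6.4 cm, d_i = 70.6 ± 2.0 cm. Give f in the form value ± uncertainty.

34.1 ± 1.78 cm

∂f/∂d_o = (d_i/(d_o+d_i))² = 0.268;  ∂f/∂d_i = (d_o/(d_o+d_i))² = 0.233
δf = √((∂f/∂d_o · δd_o)² + (∂f/∂d_i · δd_i)²) = √(2.94 + 0.217) = 1.78 cm
f = 34.1 cm.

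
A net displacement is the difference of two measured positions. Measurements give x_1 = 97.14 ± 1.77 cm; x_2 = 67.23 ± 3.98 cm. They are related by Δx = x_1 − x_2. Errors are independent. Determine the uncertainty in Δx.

4.36 cm

Absolute uncertainties add in quadrature for a linear combination:
  (δx_1)² = 3.13;  (δx_2)² = 15.8
δΔx = √(19.0) = 4.36 cm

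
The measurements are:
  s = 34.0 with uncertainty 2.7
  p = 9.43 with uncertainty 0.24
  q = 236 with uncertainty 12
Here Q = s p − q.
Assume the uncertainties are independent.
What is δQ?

29.3

Let w = s·p = 321. δw/w = √((1·δs/s)² + (1·δp/p)²) = √(0.00631 + 0.000648) = 0.0834, so δw = 26.7.
Q = w − q: δQ = √(δw² + δq²) = √(715 + 144) = 29.3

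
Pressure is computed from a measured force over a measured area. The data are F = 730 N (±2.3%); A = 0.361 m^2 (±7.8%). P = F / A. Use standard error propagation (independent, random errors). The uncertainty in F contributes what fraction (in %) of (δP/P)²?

8.00%

(δP/P)² = (1·δF/F)² + (-1·δA/A)²
  F term: (1×0.0230)² = 0.000529
  A term: (-1×0.0780)² = 0.00608
Total = 0.00661. Share from F = 0.000529/0.00661 = 0.0800.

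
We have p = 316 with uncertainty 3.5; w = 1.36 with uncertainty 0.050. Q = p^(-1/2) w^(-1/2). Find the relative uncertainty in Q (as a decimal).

Relative error in a monomial: (δQ/Q)² = Σ (nᵢ · δxᵢ/xᵢ)².
  (−½·δp/p)² = (-0.5×0.0111)² = 3.07e-05;  (−½·δw/w)² = (-0.5×0.0368)² = 0.000338
δQ/Q = √(0.000369) = 0.0192

0.0192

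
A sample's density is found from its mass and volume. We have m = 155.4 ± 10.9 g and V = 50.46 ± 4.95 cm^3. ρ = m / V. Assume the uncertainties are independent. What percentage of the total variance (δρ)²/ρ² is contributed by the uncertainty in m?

33.8%

(δρ/ρ)² = (1·δm/m)² + (-1·δV/V)²
  m term: (1×0.0701)² = 0.00492
  V term: (-1×0.0981)² = 0.00962
Total = 0.0145. Share from m = 0.00492/0.0145 = 0.338.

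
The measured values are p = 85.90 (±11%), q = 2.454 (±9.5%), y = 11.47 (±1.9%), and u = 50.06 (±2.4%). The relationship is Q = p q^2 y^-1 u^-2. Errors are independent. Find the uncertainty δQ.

0.00406

Since Q is a product/quotient, work with relative uncertainties:
  (1·δp/p)² = (1×0.110)² = 0.0121;  (2·δq/q)² = (2×0.0950)² = 0.0361;  (-1·δy/y)² = (-1×0.0190)² = 0.000361;  (-2·δu/u)² = (-2×0.0240)² = 0.00230
δQ/Q = √(0.0509) = 0.226
Q = 0.01800, so δQ = 0.226 × 0.01800 = 0.00406.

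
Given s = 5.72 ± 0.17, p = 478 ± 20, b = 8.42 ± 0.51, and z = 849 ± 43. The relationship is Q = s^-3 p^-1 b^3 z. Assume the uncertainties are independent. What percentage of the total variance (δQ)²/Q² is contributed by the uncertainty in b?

72.9%

(δQ/Q)² = (-3·δs/s)² + (-1·δp/p)² + (3·δb/b)² + (1·δz/z)²
  s term: (-3×0.0297)² = 0.00795
  p term: (-1×0.0418)² = 0.00175
  b term: (3×0.0606)² = 0.0330
  z term: (1×0.0506)² = 0.00257
Total = 0.0453. Share from b = 0.0330/0.0453 = 0.729.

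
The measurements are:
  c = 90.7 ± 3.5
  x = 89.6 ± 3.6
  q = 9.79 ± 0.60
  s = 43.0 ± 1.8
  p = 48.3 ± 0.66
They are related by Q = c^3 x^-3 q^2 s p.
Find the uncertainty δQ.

43700

Products/powers → add relative errors in quadrature, weighted by exponent:
  (3·δc/c)² = (3×0.0386)² = 0.0134;  (-3·δx/x)² = (-3×0.0402)² = 0.0145;  (2·δq/q)² = (2×0.0613)² = 0.0150;  (1·δs/s)² = (1×0.0419)² = 0.00175;  (1·δp/p)² = (1×0.0137)² = 0.000187
δQ/Q = √(0.0449) = 0.212
Q = 2.06e+05, so δQ = 0.212 × 2.06e+05 = 43700.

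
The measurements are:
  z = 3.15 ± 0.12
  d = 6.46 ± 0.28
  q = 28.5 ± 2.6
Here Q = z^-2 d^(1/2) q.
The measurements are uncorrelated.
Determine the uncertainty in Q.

Each factor contributes (exponent × relative error)² to (δQ/Q)²:
  (-2·δz/z)² = (-2×0.0381)² = 0.00580;  (½·δd/d)² = (0.5×0.0433)² = 0.000470;  (1·δq/q)² = (1×0.0912)² = 0.00832
δQ/Q = √(0.0146) = 0.121
Q = 7.30, so δQ = 0.121 × 7.30 = 0.882.

0.882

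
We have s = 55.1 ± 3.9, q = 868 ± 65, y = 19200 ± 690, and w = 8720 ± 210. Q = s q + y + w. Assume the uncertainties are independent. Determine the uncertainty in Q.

4980

Let p = s·q = 47800. δp/p = √((1·δs/s)² + (1·δq/q)²) = √(0.00501 + 0.00561) = 0.103, so δp = 4930.
Q = p + y + w: δQ = √(δp² + δy² + δw²) = √(2.43e+07 + 4.76e+05 + 44100) = 4980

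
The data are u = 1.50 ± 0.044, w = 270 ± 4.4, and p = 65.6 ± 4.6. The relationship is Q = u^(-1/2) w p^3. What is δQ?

Q is a product of powers, so relative uncertainties combine in quadrature:
  (−½·δu/u)² = (-0.5×0.0293)² = 0.000215;  (1·δw/w)² = (1×0.0163)² = 0.000266;  (3·δp/p)² = (3×0.0701)² = 0.0443
δQ/Q = √(0.0447) = 0.212
Q = 6.22e+07, so δQ = 0.212 × 6.22e+07 = 1.32e+07.

1.32e+07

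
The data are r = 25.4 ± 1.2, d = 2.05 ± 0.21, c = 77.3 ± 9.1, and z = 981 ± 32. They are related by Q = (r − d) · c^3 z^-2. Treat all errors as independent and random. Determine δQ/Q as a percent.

Let u = r − d = 23.3. δu = √(δr² + δd²) = √(1.44 + 0.0441) = 1.22, so δu/u = 0.0522.
Q is then a monomial in u, c, z:
δQ/Q = √((δu/u)² + (3·δc/c)² + (-2·δz/z)²) = √(0.00272 + 0.125 + 0.00426) = 0.363

36.3%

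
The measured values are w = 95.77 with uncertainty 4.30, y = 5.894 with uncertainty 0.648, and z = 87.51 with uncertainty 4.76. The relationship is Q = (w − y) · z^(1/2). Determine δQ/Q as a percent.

Let u = w − y = 89.88. δu = √(δw² + δy²) = √(18.5 + 0.420) = 4.35, so δu/u = 0.0484.
Q is then a monomial in u, z:
δQ/Q = √((δu/u)² + (½·δz/z)²) = √(0.00234 + 0.000740) = 0.0555

5.55%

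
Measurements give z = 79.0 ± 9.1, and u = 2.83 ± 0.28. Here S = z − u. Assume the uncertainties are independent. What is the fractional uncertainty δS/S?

0.120

Each term contributes (cᵢ δxᵢ)² to (δS)²:
  (δz)² = 82.8;  (δu)² = 0.0784
δS = √(82.9) = 9.10
S = 76.2, so δS/S = 9.10/76.2 = 0.120.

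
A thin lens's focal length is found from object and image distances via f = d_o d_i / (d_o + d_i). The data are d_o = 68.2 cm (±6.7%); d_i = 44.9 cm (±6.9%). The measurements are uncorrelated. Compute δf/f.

∂f/∂d_o = (d_i/(d_o+d_i))² = 0.158;  ∂f/∂d_i = (d_o/(d_o+d_i))² = 0.364
δf = √((∂f/∂d_o · δd_o)² + (∂f/∂d_i · δd_i)²) = √(0.519 + 1.27) = 1.34 cm
f = 27.1 cm, so δf/f = 1.34/27.1 = 0.0494.

0.0494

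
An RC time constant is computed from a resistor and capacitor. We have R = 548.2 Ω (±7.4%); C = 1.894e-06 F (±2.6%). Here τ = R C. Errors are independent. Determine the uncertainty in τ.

Since τ is a product/quotient, work with relative uncertainties:
  (1·δR/R)² = (1×0.0740)² = 0.00548;  (1·δC/C)² = (1×0.0260)² = 0.000676
δτ/τ = √(0.00615) = 0.0784
τ = 0.001038 s, so δτ = 0.0784 × 0.001038 = 8.14e-05 s.

8.14e-05 s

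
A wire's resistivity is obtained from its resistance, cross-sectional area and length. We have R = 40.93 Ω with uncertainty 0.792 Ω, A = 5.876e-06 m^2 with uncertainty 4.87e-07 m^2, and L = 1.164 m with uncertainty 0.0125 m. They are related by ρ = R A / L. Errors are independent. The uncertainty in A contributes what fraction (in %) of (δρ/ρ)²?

93.3%

(δρ/ρ)² = (1·δR/R)² + (1·δA/A)² + (-1·δL/L)²
  R term: (1×0.0194)² = 0.000374
  A term: (1×0.0829)² = 0.00687
  L term: (-1×0.0107)² = 0.000115
Total = 0.00736. Share from A = 0.00687/0.00736 = 0.933.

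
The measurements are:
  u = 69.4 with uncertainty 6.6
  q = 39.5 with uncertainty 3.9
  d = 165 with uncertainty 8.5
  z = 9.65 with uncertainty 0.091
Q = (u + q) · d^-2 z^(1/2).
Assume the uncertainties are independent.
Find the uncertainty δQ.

Let w = u + q = 109. δw = √(δu² + δq²) = √(43.6 + 15.2) = 7.67, so δw/w = 0.0704.
Q is then a monomial in w, d, z:
δQ/Q = √((δw/w)² + (-2·δd/d)² + (½·δz/z)²) = √(0.00496 + 0.0106 + 2.22e-05) = 0.125
Q = 0.0124, so δQ = 0.125 × 0.0124 = 0.00155.

0.00155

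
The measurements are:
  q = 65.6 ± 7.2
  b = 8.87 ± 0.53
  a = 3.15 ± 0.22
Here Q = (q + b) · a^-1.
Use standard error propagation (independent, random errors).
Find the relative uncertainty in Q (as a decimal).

Let u = q + b = 74.5. δu = √(δq² + δb²) = √(51.8 + 0.281) = 7.22, so δu/u = 0.0969.
Q is then a monomial in u, a:
δQ/Q = √((δu/u)² + (-1·δa/a)²) = √(0.00940 + 0.00488) = 0.119

0.119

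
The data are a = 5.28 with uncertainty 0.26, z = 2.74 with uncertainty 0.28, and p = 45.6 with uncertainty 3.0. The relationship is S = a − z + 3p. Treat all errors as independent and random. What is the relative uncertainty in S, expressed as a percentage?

6.46%

Sums and differences: (δS)² = Σ (cᵢ δxᵢ)².
  (δa)² = 0.0676;  (δz)² = 0.0784;  (3·δp)² = 81.0
δS = √(81.1) = 9.01
S = 139, so δS/S = 9.01/139 = 0.0646.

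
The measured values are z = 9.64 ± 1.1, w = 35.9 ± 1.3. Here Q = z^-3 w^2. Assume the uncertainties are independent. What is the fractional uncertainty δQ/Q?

0.350

Q is a product of powers, so relative uncertainties combine in quadrature:
  (-3·δz/z)² = (-3×0.114)² = 0.117;  (2·δw/w)² = (2×0.0362)² = 0.00525
δQ/Q = √(0.122) = 0.350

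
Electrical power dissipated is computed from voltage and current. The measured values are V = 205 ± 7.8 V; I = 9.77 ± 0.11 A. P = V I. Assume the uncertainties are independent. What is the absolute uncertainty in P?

79.5 W

For a monomial P ∝ V, I, fractional errors add in quadrature:
  (1·δV/V)² = (1×0.0380)² = 0.00145;  (1·δI/I)² = (1×0.0113)² = 0.000127
δP/P = √(0.00157) = 0.0397
P = 2000 W, so δP = 0.0397 × 2000 = 79.5 W.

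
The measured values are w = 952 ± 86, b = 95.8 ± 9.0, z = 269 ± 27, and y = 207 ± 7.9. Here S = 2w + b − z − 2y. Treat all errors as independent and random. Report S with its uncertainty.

1320 ± 175

For a sum/difference, combine absolute errors in quadrature:
  (2·δw)² = 29600;  (δb)² = 81.0;  (δz)² = 729;  (2·δy)² = 250
δS = √(30600) = 175
S = 1320.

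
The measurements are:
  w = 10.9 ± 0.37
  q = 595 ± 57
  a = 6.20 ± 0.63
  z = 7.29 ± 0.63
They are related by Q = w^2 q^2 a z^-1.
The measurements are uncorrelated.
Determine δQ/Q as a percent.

Relative error in a monomial: (δQ/Q)² = Σ (nᵢ · δxᵢ/xᵢ)².
  (2·δw/w)² = (2×0.0339)² = 0.00461;  (2·δq/q)² = (2×0.0958)² = 0.0367;  (1·δa/a)² = (1×0.102)² = 0.0103;  (-1·δz/z)² = (-1×0.0864)² = 0.00747
δQ/Q = √(0.0591) = 0.243

24.3%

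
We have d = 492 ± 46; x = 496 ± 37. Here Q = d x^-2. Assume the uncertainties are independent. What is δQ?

0.000352

Each factor contributes (exponent × relative error)² to (δQ/Q)²:
  (1·δd/d)² = (1×0.0935)² = 0.00874;  (-2·δx/x)² = (-2×0.0746)² = 0.0223
δQ/Q = √(0.0310) = 0.176
Q = 0.00200, so δQ = 0.176 × 0.00200 = 0.000352.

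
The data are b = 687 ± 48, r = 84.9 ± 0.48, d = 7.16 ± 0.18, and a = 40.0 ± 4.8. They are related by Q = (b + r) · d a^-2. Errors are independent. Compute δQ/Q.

Let u = b + r = 772. δu = √(δb² + δr²) = √(2300 + 0.230) = 48.0, so δu/u = 0.0622.
Q is then a monomial in u, d, a:
δQ/Q = √((δu/u)² + (1·δd/d)² + (-2·δa/a)²) = √(0.00387 + 0.000632 + 0.0576) = 0.249

0.249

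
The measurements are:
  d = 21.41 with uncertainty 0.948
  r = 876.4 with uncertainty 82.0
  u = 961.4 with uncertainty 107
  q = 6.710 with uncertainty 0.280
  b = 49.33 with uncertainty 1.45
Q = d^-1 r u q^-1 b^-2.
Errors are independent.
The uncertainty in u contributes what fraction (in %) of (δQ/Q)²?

(δQ/Q)² = (-1·δd/d)² + (1·δr/r)² + (1·δu/u)² + (-1·δq/q)² + (-2·δb/b)²
  d term: (-1×0.0443)² = 0.00196
  r term: (1×0.0936)² = 0.00875
  u term: (1×0.111)² = 0.0124
  q term: (-1×0.0417)² = 0.00174
  b term: (-2×0.0294)² = 0.00346
Total = 0.0283. Share from u = 0.0124/0.0283 = 0.438.

43.8%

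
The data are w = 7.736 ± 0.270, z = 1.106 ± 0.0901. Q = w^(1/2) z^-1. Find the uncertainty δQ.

0.210

Since Q is a product/quotient, work with relative uncertainties:
  (½·δw/w)² = (0.5×0.0349)² = 0.000305;  (-1·δz/z)² = (-1×0.0815)² = 0.00664
δQ/Q = √(0.00694) = 0.0833
Q = 2.515, so δQ = 0.0833 × 2.515 = 0.210.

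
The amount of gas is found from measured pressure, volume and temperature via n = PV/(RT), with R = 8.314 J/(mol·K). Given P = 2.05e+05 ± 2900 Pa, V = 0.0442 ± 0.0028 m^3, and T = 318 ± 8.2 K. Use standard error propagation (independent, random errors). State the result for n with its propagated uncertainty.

3.43 ± 0.239 mol

n is a product of powers, so relative uncertainties combine in quadrature:
  (1·δP/P)² = (1×0.0141)² = 0.000200;  (1·δV/V)² = (1×0.0633)² = 0.00401;  (-1·δT/T)² = (-1×0.0258)² = 0.000665
δn/n = √(0.00488) = 0.0698
n = 3.43 mol, so δn = 0.0698 × 3.43 = 0.239 mol.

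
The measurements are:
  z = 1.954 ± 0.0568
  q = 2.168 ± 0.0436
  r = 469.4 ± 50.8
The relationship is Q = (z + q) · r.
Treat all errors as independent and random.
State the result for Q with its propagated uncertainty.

Let u = z + q = 4.122. δu = √(δz² + δq²) = √(0.00323 + 0.00190) = 0.0716, so δu/u = 0.0174.
Q is then a monomial in u, r:
δQ/Q = √((δu/u)² + (1·δr/r)²) = √(0.000302 + 0.0117) = 0.110
Q = 1935, so δQ = 0.110 × 1935 = 212.

1935 ± 212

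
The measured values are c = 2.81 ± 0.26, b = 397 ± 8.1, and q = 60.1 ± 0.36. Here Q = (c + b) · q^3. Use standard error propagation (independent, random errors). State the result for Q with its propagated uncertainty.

(8.68 ± 0.235) × 10^7

Let u = c + b = 400. δu = √(δc² + δb²) = √(0.0676 + 65.6) = 8.10, so δu/u = 0.0203.
Q is then a monomial in u, q:
δQ/Q = √((δu/u)² + (3·δq/q)²) = √(0.000411 + 0.000323) = 0.0271
Q = 8.68e+07, so δQ = 0.0271 × 8.68e+07 = 2.35e+06.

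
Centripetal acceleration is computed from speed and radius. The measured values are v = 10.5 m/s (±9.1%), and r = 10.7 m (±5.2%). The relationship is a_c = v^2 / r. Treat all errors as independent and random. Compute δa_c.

1.95 m/s^2

Each factor contributes (exponent × relative error)² to (δa_c/a_c)²:
  (2·δv/v)² = (2×0.0910)² = 0.0331;  (-1·δr/r)² = (-1×0.0520)² = 0.00270
δa_c/a_c = √(0.0358) = 0.189
a_c = 10.3 m/s^2, so δa_c = 0.189 × 10.3 = 1.95 m/s^2.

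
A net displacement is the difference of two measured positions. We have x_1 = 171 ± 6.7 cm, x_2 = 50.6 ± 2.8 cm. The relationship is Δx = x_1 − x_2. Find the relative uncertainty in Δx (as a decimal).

0.0603

Each term contributes (cᵢ δxᵢ)² to (δΔx)²:
  (δx_1)² = 44.9;  (δx_2)² = 7.84
δΔx = √(52.7) = 7.26 cm
Δx = 120 cm, so δΔx/Δx = 7.26/120 = 0.0603.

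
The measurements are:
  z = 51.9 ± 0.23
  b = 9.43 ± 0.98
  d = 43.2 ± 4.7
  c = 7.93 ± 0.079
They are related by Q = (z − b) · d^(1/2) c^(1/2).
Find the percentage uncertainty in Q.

Let u = z − b = 42.5. δu = √(δz² + δb²) = √(0.0529 + 0.960) = 1.01, so δu/u = 0.0237.
Q is then a monomial in u, d, c:
δQ/Q = √((δu/u)² + (½·δd/d)² + (½·δc/c)²) = √(0.000562 + 0.00296 + 2.48e-05) = 0.0595

5.95%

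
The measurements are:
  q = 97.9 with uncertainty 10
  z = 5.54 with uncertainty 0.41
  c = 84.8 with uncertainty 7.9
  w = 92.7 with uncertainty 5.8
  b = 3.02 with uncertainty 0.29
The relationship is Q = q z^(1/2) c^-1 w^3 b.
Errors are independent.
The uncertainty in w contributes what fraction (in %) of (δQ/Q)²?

(δQ/Q)² = (1·δq/q)² + (½·δz/z)² + (-1·δc/c)² + (3·δw/w)² + (1·δb/b)²
  q term: (1×0.102)² = 0.0104
  z term: (0.5×0.0740)² = 0.00137
  c term: (-1×0.0932)² = 0.00868
  w term: (3×0.0626)² = 0.0352
  b term: (1×0.0960)² = 0.00922
Total = 0.0649. Share from w = 0.0352/0.0649 = 0.543.

54.3%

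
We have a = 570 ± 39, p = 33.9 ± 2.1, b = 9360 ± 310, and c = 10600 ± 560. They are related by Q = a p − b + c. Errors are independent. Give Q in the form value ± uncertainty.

Let w = a·p = 19300. δw/w = √((1·δa/a)² + (1·δp/p)²) = √(0.00468 + 0.00384) = 0.0923, so δw = 1780.
Q = w − b + c: δQ = √(δw² + δb² + δc²) = √(3.18e+06 + 96100 + 3.14e+05) = 1890
Q = 20600.

20600 ± 1890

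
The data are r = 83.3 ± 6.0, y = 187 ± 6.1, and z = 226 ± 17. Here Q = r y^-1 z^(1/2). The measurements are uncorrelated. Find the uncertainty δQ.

Products/powers → add relative errors in quadrature, weighted by exponent:
  (1·δr/r)² = (1×0.0720)² = 0.00519;  (-1·δy/y)² = (-1×0.0326)² = 0.00106;  (½·δz/z)² = (0.5×0.0752)² = 0.00141
δQ/Q = √(0.00767) = 0.0876
Q = 6.70, so δQ = 0.0876 × 6.70 = 0.586.

0.586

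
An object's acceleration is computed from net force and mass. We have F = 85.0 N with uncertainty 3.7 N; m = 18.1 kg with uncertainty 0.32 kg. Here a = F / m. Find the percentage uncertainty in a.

Each factor contributes (exponent × relative error)² to (δa/a)²:
  (1·δF/F)² = (1×0.0435)² = 0.00189;  (-1·δm/m)² = (-1×0.0177)² = 0.000313
δa/a = √(0.00221) = 0.0470

4.70%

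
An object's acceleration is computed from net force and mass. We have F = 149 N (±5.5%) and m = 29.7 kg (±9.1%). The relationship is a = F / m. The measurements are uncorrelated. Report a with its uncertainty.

For a monomial a ∝ F, m^-1, fractional errors add in quadrature:
  (1·δF/F)² = (1×0.0550)² = 0.00302;  (-1·δm/m)² = (-1×0.0910)² = 0.00828
δa/a = √(0.0113) = 0.106
a = 5.02 m/s^2, so δa = 0.106 × 5.02 = 0.533 m/s^2.

5.02 ± 0.533 m/s^2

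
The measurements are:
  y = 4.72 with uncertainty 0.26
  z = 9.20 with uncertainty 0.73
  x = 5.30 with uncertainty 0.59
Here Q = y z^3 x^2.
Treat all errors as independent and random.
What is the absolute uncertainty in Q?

Relative error in a monomial: (δQ/Q)² = Σ (nᵢ · δxᵢ/xᵢ)².
  (1·δy/y)² = (1×0.0551)² = 0.00303;  (3·δz/z)² = (3×0.0793)² = 0.0567;  (2·δx/x)² = (2×0.111)² = 0.0496
δQ/Q = √(0.109) = 0.331
Q = 1.03e+05, so δQ = 0.331 × 1.03e+05 = 34100.

34100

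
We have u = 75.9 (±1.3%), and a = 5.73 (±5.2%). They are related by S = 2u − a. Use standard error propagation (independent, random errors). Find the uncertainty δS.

2.00

Absolute uncertainties add in quadrature for a linear combination:
  (2·δu)² = 3.89;  (δa)² = 0.0888
δS = √(3.98) = 2.00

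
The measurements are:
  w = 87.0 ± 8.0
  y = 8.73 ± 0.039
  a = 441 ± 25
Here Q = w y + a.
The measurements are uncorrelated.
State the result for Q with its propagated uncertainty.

1200 ± 74.3

Let p = w·y = 760. δp/p = √((1·δw/w)² + (1·δy/y)²) = √(0.00846 + 2e-05) = 0.0921, so δp = 69.9.
Q = p + a: δQ = √(δp² + δa²) = √(4890 + 625) = 74.3
Q = 1200.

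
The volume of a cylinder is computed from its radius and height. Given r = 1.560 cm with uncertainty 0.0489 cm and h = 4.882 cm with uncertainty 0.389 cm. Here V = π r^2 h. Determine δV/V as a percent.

Relative error in a monomial: (δV/V)² = Σ (nᵢ · δxᵢ/xᵢ)².
  (2·δr/r)² = (2×0.0313)² = 0.00393;  (1·δh/h)² = (1×0.0797)² = 0.00635
δV/V = √(0.0103) = 0.101

10.1%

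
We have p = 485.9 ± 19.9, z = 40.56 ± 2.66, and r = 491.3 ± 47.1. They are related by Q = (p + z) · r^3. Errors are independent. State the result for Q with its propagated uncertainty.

(6.243 ± 1.81) × 10^10

Let u = p + z = 526.5. δu = √(δp² + δz²) = √(396 + 7.08) = 20.1, so δu/u = 0.0381.
Q is then a monomial in u, r:
δQ/Q = √((δu/u)² + (3·δr/r)²) = √(0.00145 + 0.0827) = 0.290
Q = 6.243e+10, so δQ = 0.290 × 6.243e+10 = 1.81e+10.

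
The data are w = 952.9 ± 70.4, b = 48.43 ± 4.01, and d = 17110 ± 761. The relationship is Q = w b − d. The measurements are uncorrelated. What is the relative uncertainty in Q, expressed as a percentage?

17.8%

Let p = w·b = 46150. δp/p = √((1·δw/w)² + (1·δb/b)²) = √(0.00546 + 0.00686) = 0.111, so δp = 5120.
Q = p − d: δQ = √(δp² + δd²) = √(2.62e+07 + 5.79e+05) = 5180
Q = 29040, so δQ/Q = 5180/29040 = 0.178.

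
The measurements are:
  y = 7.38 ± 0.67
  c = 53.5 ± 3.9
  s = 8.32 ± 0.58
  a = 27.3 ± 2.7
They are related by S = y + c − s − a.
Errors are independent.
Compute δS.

4.83

Absolute uncertainties add in quadrature for a linear combination:
  (δy)² = 0.449;  (δc)² = 15.2;  (δs)² = 0.336;  (δa)² = 7.29
δS = √(23.3) = 4.83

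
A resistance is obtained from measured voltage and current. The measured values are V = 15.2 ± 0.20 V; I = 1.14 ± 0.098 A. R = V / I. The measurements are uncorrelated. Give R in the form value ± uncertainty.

13.3 ± 1.16 Ω

Since R is a product/quotient, work with relative uncertainties:
  (1·δV/V)² = (1×0.0132)² = 0.000173;  (-1·δI/I)² = (-1×0.0860)² = 0.00739
δR/R = √(0.00756) = 0.0870
R = 13.3 Ω, so δR = 0.0870 × 13.3 = 1.16 Ω.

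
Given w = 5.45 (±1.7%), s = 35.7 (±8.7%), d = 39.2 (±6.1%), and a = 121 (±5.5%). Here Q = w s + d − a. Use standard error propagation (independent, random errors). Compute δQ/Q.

0.165

Let p = w·s = 195. δp/p = √((1·δw/w)² + (1·δs/s)²) = √(0.000289 + 0.00757) = 0.0886, so δp = 17.2.
Q = p + d − a: δQ = √(δp² + δd² + δa²) = √(297 + 5.72 + 44.3) = 18.6
Q = 113, so δQ/Q = 18.6/113 = 0.165.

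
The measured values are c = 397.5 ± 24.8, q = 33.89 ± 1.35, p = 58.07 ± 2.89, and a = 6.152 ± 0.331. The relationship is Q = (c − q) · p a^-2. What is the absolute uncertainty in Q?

Let u = c − q = 363.6. δu = √(δc² + δq²) = √(615 + 1.82) = 24.8, so δu/u = 0.0683.
Q is then a monomial in u, p, a:
δQ/Q = √((δu/u)² + (1·δp/p)² + (-2·δa/a)²) = √(0.00467 + 0.00248 + 0.0116) = 0.137
Q = 557.9, so δQ = 0.137 × 557.9 = 76.3.

76.3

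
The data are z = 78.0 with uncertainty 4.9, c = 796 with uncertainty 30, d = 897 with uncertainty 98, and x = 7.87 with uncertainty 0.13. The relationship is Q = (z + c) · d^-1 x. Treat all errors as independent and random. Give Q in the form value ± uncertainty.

Let u = z + c = 874. δu = √(δz² + δc²) = √(24.0 + 900) = 30.4, so δu/u = 0.0348.
Q is then a monomial in u, d, x:
δQ/Q = √((δu/u)² + (-1·δd/d)² + (1·δx/x)²) = √(0.00121 + 0.0119 + 0.000273) = 0.116
Q = 7.67, so δQ = 0.116 × 7.67 = 0.888.

7.67 ± 0.888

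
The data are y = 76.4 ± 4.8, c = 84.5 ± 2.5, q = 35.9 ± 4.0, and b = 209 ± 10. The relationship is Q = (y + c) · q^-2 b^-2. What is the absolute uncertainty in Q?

Let u = y + c = 161. δu = √(δy² + δc²) = √(23.0 + 6.25) = 5.41, so δu/u = 0.0336.
Q is then a monomial in u, q, b:
δQ/Q = √((δu/u)² + (-2·δq/q)² + (-2·δb/b)²) = √(0.00113 + 0.0497 + 0.00916) = 0.245
Q = 2.86e-06, so δQ = 0.245 × 2.86e-06 = 7e-07.

7e-07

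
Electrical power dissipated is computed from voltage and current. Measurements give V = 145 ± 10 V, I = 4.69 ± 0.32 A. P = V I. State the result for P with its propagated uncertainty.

680 ± 66.0 W

P is a product of powers, so relative uncertainties combine in quadrature:
  (1·δV/V)² = (1×0.0690)² = 0.00476;  (1·δI/I)² = (1×0.0682)² = 0.00466
δP/P = √(0.00941) = 0.0970
P = 680 W, so δP = 0.0970 × 680 = 66.0 W.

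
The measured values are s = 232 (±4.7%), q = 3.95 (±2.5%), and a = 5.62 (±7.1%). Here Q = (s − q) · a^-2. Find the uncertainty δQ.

Let u = s − q = 228. δu = √(δs² + δq²) = √(119 + 0.00975) = 10.9, so δu/u = 0.0478.
Q is then a monomial in u, a:
δQ/Q = √((δu/u)² + (-2·δa/a)²) = √(0.00229 + 0.0202) = 0.150
Q = 7.22, so δQ = 0.150 × 7.22 = 1.08.

1.08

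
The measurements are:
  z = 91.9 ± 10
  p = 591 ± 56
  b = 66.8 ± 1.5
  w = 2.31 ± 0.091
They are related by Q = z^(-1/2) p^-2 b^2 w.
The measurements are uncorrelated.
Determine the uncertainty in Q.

Each factor contributes (exponent × relative error)² to (δQ/Q)²:
  (−½·δz/z)² = (-0.5×0.109)² = 0.00296;  (-2·δp/p)² = (-2×0.0948)² = 0.0359;  (2·δb/b)² = (2×0.0225)² = 0.00202;  (1·δw/w)² = (1×0.0394)² = 0.00155
δQ/Q = √(0.0424) = 0.206
Q = 0.00308, so δQ = 0.206 × 0.00308 = 0.000634.

0.000634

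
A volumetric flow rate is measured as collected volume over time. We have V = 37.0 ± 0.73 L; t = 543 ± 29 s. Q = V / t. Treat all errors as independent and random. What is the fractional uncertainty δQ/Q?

0.0569

For a monomial Q ∝ V, t^-1, fractional errors add in quadrature:
  (1·δV/V)² = (1×0.0197)² = 0.000389;  (-1·δt/t)² = (-1×0.0534)² = 0.00285
δQ/Q = √(0.00324) = 0.0569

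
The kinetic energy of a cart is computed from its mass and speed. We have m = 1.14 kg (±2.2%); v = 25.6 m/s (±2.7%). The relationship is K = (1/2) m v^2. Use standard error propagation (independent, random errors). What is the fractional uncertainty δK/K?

Each factor contributes (exponent × relative error)² to (δK/K)²:
  (1·δm/m)² = (1×0.0220)² = 0.000484;  (2·δv/v)² = (2×0.0270)² = 0.00292
δK/K = √(0.00340) = 0.0583

0.0583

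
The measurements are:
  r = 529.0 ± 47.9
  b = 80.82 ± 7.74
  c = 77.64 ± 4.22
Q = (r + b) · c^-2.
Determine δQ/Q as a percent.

Let u = r + b = 609.8. δu = √(δr² + δb²) = √(2290 + 59.9) = 48.5, so δu/u = 0.0796.
Q is then a monomial in u, c:
δQ/Q = √((δu/u)² + (-2·δc/c)²) = √(0.00633 + 0.0118) = 0.135

13.5%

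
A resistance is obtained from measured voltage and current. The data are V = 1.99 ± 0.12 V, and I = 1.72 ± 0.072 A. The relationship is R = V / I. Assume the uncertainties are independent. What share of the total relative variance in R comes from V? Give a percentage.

(δR/R)² = (1·δV/V)² + (-1·δI/I)²
  V term: (1×0.0603)² = 0.00364
  I term: (-1×0.0419)² = 0.00175
Total = 0.00539. Share from V = 0.00364/0.00539 = 0.675.

67.5%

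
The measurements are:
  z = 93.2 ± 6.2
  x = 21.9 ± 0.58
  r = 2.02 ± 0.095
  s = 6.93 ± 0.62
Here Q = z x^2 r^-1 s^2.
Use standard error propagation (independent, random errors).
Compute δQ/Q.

Products/powers → add relative errors in quadrature, weighted by exponent:
  (1·δz/z)² = (1×0.0665)² = 0.00443;  (2·δx/x)² = (2×0.0265)² = 0.00281;  (-1·δr/r)² = (-1×0.0470)² = 0.00221;  (2·δs/s)² = (2×0.0895)² = 0.0320
δQ/Q = √(0.0415) = 0.204

0.204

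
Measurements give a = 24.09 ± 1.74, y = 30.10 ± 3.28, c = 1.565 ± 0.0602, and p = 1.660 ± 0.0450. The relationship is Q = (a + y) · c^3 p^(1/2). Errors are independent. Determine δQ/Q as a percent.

Let u = a + y = 54.19. δu = √(δa² + δy²) = √(3.03 + 10.8) = 3.71, so δu/u = 0.0685.
Q is then a monomial in u, c, p:
δQ/Q = √((δu/u)² + (3·δc/c)² + (½·δp/p)²) = √(0.00469 + 0.0133 + 0.000184) = 0.135

13.5%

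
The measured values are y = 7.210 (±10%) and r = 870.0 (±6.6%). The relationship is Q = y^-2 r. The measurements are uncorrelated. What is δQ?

Since Q is a product/quotient, work with relative uncertainties:
  (-2·δy/y)² = (-2×0.100)² = 0.0400;  (1·δr/r)² = (1×0.0660)² = 0.00436
δQ/Q = √(0.0444) = 0.211
Q = 16.74, so δQ = 0.211 × 16.74 = 3.52.

3.52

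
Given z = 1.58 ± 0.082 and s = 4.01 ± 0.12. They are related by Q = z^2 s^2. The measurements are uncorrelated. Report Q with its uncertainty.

For a monomial Q ∝ z^2, s^2, fractional errors add in quadrature:
  (2·δz/z)² = (2×0.0519)² = 0.0108;  (2·δs/s)² = (2×0.0299)² = 0.00358
δQ/Q = √(0.0144) = 0.120
Q = 40.1, so δQ = 0.120 × 40.1 = 4.81.

40.1 ± 4.81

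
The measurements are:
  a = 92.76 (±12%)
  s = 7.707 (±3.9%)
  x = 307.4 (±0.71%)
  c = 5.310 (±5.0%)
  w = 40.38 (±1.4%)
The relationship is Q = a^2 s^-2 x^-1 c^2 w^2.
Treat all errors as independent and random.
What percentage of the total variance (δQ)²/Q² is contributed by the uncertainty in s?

8.16%

(δQ/Q)² = (2·δa/a)² + (-2·δs/s)² + (-1·δx/x)² + (2·δc/c)² + (2·δw/w)²
  a term: (2×0.120)² = 0.0576
  s term: (-2×0.0390)² = 0.00608
  x term: (-1×0.00710)² = 5.04e-05
  c term: (2×0.0500)² = 0.0100
  w term: (2×0.0140)² = 0.000784
Total = 0.0745. Share from s = 0.00608/0.0745 = 0.0816.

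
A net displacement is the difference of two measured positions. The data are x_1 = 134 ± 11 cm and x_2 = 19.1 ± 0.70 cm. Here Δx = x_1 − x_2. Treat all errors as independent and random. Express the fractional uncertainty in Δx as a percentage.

9.59%

For a sum/difference, combine absolute errors in quadrature:
  (δx_1)² = 121;  (δx_2)² = 0.490
δΔx = √(121) = 11.0 cm
Δx = 115 cm, so δΔx/Δx = 11.0/115 = 0.0959.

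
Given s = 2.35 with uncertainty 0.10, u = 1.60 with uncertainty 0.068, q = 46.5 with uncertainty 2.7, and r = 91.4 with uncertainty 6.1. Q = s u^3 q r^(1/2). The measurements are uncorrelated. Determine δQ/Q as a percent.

15.0%

For a monomial Q ∝ s, u^3, q, r^(1/2), fractional errors add in quadrature:
  (1·δs/s)² = (1×0.0426)² = 0.00181;  (3·δu/u)² = (3×0.0425)² = 0.0163;  (1·δq/q)² = (1×0.0581)² = 0.00337;  (½·δr/r)² = (0.5×0.0667)² = 0.00111
δQ/Q = √(0.0226) = 0.150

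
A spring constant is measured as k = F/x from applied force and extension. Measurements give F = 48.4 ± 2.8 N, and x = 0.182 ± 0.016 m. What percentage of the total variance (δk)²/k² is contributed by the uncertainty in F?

(δk/k)² = (1·δF/F)² + (-1·δx/x)²
  F term: (1×0.0579)² = 0.00335
  x term: (-1×0.0879)² = 0.00773
Total = 0.0111. Share from F = 0.00335/0.0111 = 0.302.

30.2%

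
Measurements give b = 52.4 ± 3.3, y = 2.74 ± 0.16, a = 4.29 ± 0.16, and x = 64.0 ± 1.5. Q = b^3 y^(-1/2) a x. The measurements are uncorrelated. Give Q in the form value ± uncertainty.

(2.39 ± 0.468) × 10^7

Q is a product of powers, so relative uncertainties combine in quadrature:
  (3·δb/b)² = (3×0.0630)² = 0.0357;  (−½·δy/y)² = (-0.5×0.0584)² = 0.000852;  (1·δa/a)² = (1×0.0373)² = 0.00139;  (1·δx/x)² = (1×0.0234)² = 0.000549
δQ/Q = √(0.0385) = 0.196
Q = 2.39e+07, so δQ = 0.196 × 2.39e+07 = 4.68e+06.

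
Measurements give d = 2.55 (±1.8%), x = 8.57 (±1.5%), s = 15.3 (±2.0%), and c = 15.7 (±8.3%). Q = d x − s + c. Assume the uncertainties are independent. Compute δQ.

Let p = d·x = 21.9. δp/p = √((1·δd/d)² + (1·δx/x)²) = √(0.000324 + 0.000225) = 0.0234, so δp = 0.512.
Q = p − s + c: δQ = √(δp² + δs² + δc²) = √(0.262 + 0.0936 + 1.70) = 1.43

1.43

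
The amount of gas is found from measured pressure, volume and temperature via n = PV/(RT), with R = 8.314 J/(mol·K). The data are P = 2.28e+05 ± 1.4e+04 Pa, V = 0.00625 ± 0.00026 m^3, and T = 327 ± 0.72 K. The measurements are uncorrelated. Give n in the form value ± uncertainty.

0.524 ± 0.0389 mol

Products/powers → add relative errors in quadrature, weighted by exponent:
  (1·δP/P)² = (1×0.0614)² = 0.00377;  (1·δV/V)² = (1×0.0416)² = 0.00173;  (-1·δT/T)² = (-1×0.00220)² = 4.85e-06
δn/n = √(0.00551) = 0.0742
n = 0.524 mol, so δn = 0.0742 × 0.524 = 0.0389 mol.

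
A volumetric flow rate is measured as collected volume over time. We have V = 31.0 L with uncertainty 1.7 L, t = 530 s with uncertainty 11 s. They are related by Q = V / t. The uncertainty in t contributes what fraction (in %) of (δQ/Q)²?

(δQ/Q)² = (1·δV/V)² + (-1·δt/t)²
  V term: (1×0.0548)² = 0.00301
  t term: (-1×0.0208)² = 0.000431
Total = 0.00344. Share from t = 0.000431/0.00344 = 0.125.

12.5%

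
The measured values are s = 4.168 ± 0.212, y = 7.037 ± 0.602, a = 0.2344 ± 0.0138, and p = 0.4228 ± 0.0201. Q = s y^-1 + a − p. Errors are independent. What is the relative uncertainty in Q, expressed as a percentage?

Let w = s·y^-1 = 0.5923. δw/w = √((1·δs/s)² + (-1·δy/y)²) = √(0.00259 + 0.00732) = 0.0995, so δw = 0.0589.
Q = w + a − p: δQ = √(δw² + δa² + δp²) = √(0.00348 + 0.000190 + 0.000404) = 0.0638
Q = 0.4039, so δQ/Q = 0.0638/0.4039 = 0.158.

15.8%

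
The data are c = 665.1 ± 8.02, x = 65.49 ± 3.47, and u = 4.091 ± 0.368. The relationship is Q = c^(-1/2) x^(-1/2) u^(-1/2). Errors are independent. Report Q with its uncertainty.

0.002369 ± 0.000124

Relative error in a monomial: (δQ/Q)² = Σ (nᵢ · δxᵢ/xᵢ)².
  (−½·δc/c)² = (-0.5×0.0121)² = 3.64e-05;  (−½·δx/x)² = (-0.5×0.0530)² = 0.000702;  (−½·δu/u)² = (-0.5×0.0900)² = 0.00202
δQ/Q = √(0.00276) = 0.0525
Q = 0.002369, so δQ = 0.0525 × 0.002369 = 0.000124.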